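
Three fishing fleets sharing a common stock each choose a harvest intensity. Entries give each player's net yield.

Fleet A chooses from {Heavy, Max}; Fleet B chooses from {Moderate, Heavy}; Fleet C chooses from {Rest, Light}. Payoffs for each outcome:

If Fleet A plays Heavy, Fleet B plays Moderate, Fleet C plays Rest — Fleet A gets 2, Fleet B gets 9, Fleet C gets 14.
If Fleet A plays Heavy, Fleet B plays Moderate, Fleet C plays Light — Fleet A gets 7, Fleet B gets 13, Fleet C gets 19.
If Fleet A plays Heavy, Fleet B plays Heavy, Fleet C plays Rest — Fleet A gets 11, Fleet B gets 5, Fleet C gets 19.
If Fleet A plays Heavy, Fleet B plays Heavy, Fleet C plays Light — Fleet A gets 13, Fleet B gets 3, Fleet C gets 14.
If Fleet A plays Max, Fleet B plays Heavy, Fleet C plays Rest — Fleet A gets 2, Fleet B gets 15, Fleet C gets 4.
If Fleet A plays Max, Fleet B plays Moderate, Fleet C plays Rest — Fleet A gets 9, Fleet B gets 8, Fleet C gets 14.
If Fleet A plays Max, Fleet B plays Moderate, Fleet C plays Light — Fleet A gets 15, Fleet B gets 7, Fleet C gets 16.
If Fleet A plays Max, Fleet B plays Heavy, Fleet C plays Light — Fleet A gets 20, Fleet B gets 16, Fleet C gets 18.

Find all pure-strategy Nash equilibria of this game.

Pure NE: (Max, Heavy, Light)

Check each profile: it is a Nash equilibrium iff no player can strictly gain by switching unilaterally.
(Heavy, Moderate, Rest): Fleet A can switch to Max (2 → 9). Not NE.
(Heavy, Moderate, Light): Fleet A can switch to Max (7 → 15). Not NE.
(Heavy, Heavy, Rest): Fleet B can switch to Moderate (5 → 9). Not NE.
(Heavy, Heavy, Light): Fleet A can switch to Max (13 → 20). Not NE.
(Max, Moderate, Rest): Fleet B can switch to Heavy (8 → 15). Not NE.
(Max, Moderate, Light): Fleet B can switch to Heavy (7 → 16). Not NE.
(Max, Heavy, Light): Fleet A gets 20, best alternative 13; Fleet B gets 16, best alternative 7; Fleet C gets 18, best alternative 4. No profitable deviation — NE.
(The remaining 1 profile has a profitable deviation by the same check.)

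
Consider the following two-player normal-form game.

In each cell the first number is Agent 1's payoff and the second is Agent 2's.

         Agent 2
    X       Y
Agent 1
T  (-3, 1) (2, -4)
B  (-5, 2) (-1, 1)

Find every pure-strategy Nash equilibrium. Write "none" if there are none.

Check each profile: it is a Nash equilibrium iff no player can strictly gain by switching unilaterally.
(T, X): Agent 1 gets -3, best alternative -5; Agent 2 gets 1, best alternative -4. No profitable deviation — NE.
(T, Y): Agent 2 can switch to X (-4 → 1). Not NE.
(B, X): Agent 1 can switch to T (-5 → -3). Not NE.
(B, Y): Agent 1 can switch to T (-1 → 2). Not NE.

The unique pure-strategy Nash equilibrium is (T, X).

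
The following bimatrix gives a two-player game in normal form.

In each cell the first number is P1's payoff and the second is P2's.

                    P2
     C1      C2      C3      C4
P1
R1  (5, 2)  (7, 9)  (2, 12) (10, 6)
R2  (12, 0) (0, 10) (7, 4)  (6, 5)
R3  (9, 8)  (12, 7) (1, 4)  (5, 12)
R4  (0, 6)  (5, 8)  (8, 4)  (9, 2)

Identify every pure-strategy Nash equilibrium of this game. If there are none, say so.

P1 against C1: payoffs 5, 12, 9, 0 → best response R2.
P1 against C2: payoffs 7, 0, 12, 5 → best response R3.
P1 against C3: payoffs 2, 7, 1, 8 → best response R4.
P1 against C4: payoffs 10, 6, 5, 9 → best response R1.
P2 against R1: payoffs 2, 9, 12, 6 → best response C3.
P2 against R2: payoffs 0, 10, 4, 5 → best response C2.
P2 against R3: payoffs 8, 7, 4, 12 → best response C4.
P2 against R4: payoffs 6, 8, 4, 2 → best response C2.
No profile is a mutual best response for all players.

This game has no pure Nash equilibrium.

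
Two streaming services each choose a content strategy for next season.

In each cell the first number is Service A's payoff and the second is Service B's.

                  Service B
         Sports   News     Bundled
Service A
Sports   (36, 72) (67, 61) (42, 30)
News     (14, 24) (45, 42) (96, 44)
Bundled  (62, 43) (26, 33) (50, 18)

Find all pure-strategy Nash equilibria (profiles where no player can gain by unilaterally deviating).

(News, Bundled) and (Bundled, Sports)

(Sports, Sports): Service A can switch to Bundled (36 → 62). Not NE.
(Sports, News): Service B can switch to Sports (61 → 72). Not NE.
(Sports, Bundled): Service A can switch to News (42 → 96). Not NE.
(News, Sports): Service A can switch to Sports (14 → 36). Not NE.
(News, News): Service A can switch to Sports (45 → 67). Not NE.
(News, Bundled): Service A gets 96, best alternative 50; Service B gets 44, best alternative 42. No profitable deviation — NE.
(Bundled, Sports): Service A gets 62, best alternative 36; Service B gets 43, best alternative 33. No profitable deviation — NE.
(Bundled, News): Service A can switch to Sports (26 → 67). Not NE.
(Bundled, Bundled): Service A can switch to News (50 → 96). Not NE.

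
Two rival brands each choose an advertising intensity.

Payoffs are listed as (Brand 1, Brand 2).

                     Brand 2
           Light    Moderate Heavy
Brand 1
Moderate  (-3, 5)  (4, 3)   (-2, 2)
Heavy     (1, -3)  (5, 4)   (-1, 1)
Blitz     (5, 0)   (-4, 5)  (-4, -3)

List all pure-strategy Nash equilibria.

Brand 1 against Light: payoffs -3, 1, 5 → best response Blitz.
Brand 1 against Moderate: payoffs 4, 5, -4 → best response Heavy.
Brand 1 against Heavy: payoffs -2, -1, -4 → best response Heavy.
Brand 2 against Moderate: payoffs 5, 3, 2 → best response Light.
Brand 2 against Heavy: payoffs -3, 4, 1 → best response Moderate.
Brand 2 against Blitz: payoffs 0, 5, -3 → best response Moderate.
Mutual best responses: (Heavy, Moderate).

(Heavy, Moderate)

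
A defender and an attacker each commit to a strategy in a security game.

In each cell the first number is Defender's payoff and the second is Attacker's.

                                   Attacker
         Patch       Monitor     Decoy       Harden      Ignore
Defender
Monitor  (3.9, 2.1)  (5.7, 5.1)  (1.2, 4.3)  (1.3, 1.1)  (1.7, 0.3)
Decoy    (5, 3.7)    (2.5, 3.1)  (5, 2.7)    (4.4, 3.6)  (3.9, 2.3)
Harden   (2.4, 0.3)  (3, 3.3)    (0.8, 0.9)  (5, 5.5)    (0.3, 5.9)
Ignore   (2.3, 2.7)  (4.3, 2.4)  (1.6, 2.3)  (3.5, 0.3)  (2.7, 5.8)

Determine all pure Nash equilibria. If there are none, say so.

(Monitor, Patch): Defender can switch to Decoy (3.9 → 5). Not NE.
(Monitor, Monitor): Defender gets 5.7, best alternative 4.3; Attacker gets 5.1, best alternative 4.3. No profitable deviation — NE.
(Monitor, Decoy): Defender can switch to Decoy (1.2 → 5). Not NE.
(Monitor, Harden): Defender can switch to Decoy (1.3 → 4.4). Not NE.
(Monitor, Ignore): Defender can switch to Decoy (1.7 → 3.9). Not NE.
(Decoy, Patch): Defender gets 5, best alternative 3.9; Attacker gets 3.7, best alternative 3.6. No profitable deviation — NE.
(Decoy, Monitor): Defender can switch to Monitor (2.5 → 5.7). Not NE.
(Decoy, Decoy): Attacker can switch to Patch (2.7 → 3.7). Not NE.
(Decoy, Harden): Defender can switch to Harden (4.4 → 5). Not NE.
(Decoy, Ignore): Attacker can switch to Patch (2.3 → 3.7). Not NE.
(Harden, Patch): Defender can switch to Monitor (2.4 → 3.9). Not NE.
(Harden, Monitor): Defender can switch to Monitor (3 → 5.7). Not NE.
(Harden, Decoy): Defender can switch to Monitor (0.8 → 1.2). Not NE.
(Harden, Harden): Attacker can switch to Ignore (5.5 → 5.9). Not NE.
(The remaining 6 profiles each have a profitable deviation by the same check.)

The pure Nash equilibria are (Monitor, Monitor) and (Decoy, Patch).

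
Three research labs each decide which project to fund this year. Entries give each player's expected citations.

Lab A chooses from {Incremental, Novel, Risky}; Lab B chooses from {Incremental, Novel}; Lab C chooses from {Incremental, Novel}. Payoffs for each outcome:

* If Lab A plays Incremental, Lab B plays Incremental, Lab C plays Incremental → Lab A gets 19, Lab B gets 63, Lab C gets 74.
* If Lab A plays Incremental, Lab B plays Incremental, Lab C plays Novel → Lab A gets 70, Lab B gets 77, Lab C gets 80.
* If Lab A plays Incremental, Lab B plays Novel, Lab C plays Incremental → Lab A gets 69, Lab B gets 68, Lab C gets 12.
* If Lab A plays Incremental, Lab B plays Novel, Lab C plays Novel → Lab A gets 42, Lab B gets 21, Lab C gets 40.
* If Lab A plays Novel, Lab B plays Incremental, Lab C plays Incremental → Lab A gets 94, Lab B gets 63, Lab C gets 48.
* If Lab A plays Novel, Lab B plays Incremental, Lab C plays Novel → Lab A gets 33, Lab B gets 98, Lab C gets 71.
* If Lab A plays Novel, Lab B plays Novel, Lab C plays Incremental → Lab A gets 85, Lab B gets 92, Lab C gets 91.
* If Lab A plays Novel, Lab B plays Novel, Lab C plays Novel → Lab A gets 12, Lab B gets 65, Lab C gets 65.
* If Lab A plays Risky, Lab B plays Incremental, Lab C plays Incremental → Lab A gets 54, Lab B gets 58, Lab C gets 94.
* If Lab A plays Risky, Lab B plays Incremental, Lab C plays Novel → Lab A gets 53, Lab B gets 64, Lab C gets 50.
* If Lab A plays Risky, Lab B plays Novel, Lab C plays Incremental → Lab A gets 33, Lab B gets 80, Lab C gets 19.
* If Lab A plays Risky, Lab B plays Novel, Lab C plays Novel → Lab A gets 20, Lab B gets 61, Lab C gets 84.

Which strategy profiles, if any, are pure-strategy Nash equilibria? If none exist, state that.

(Incremental, Incremental, Incremental): Lab A can switch to Novel (19 → 94). Not NE.
(Incremental, Incremental, Novel): Lab A gets 70, best alternative 53; Lab B gets 77, best alternative 21; Lab C gets 80, best alternative 74. No profitable deviation — NE.
(Incremental, Novel, Incremental): Lab A can switch to Novel (69 → 85). Not NE.
(Incremental, Novel, Novel): Lab B can switch to Incremental (21 → 77). Not NE.
(Novel, Incremental, Incremental): Lab B can switch to Novel (63 → 92). Not NE.
(Novel, Incremental, Novel): Lab A can switch to Incremental (33 → 70). Not NE.
(Novel, Novel, Incremental): Lab A gets 85, best alternative 69; Lab B gets 92, best alternative 63; Lab C gets 91, best alternative 65. No profitable deviation — NE.
(Novel, Novel, Novel): Lab A can switch to Incremental (12 → 42). Not NE.
(Risky, Incremental, Incremental): Lab A can switch to Novel (54 → 94). Not NE.
(Risky, Incremental, Novel): Lab A can switch to Incremental (53 → 70). Not NE.
(Risky, Novel, Incremental): Lab A can switch to Incremental (33 → 69). Not NE.
(Risky, Novel, Novel): Lab A can switch to Incremental (20 → 42). Not NE.

(Incremental, Incremental, Novel) and (Novel, Novel, Incremental)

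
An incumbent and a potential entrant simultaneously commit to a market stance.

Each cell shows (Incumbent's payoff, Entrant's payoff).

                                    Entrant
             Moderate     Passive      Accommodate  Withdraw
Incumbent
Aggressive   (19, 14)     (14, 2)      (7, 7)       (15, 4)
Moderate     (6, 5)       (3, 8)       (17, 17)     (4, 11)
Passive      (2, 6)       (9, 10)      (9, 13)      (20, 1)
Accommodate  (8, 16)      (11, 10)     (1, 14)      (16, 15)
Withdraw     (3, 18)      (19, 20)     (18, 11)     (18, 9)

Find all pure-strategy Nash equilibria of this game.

Pure-strategy Nash equilibria: (Aggressive, Moderate) and (Withdraw, Passive)

Incumbent against Moderate: payoffs 19, 6, 2, 8, 3 → best response Aggressive.
Incumbent against Passive: payoffs 14, 3, 9, 11, 19 → best response Withdraw.
Incumbent against Accommodate: payoffs 7, 17, 9, 1, 18 → best response Withdraw.
Incumbent against Withdraw: payoffs 15, 4, 20, 16, 18 → best response Passive.
Entrant against Aggressive: payoffs 14, 2, 7, 4 → best response Moderate.
Entrant against Moderate: payoffs 5, 8, 17, 11 → best response Accommodate.
Entrant against Passive: payoffs 6, 10, 13, 1 → best response Accommodate.
Entrant against Accommodate: payoffs 16, 10, 14, 15 → best response Moderate.
Entrant against Withdraw: payoffs 18, 20, 11, 9 → best response Passive.
Mutual best responses: (Aggressive, Moderate); (Withdraw, Passive).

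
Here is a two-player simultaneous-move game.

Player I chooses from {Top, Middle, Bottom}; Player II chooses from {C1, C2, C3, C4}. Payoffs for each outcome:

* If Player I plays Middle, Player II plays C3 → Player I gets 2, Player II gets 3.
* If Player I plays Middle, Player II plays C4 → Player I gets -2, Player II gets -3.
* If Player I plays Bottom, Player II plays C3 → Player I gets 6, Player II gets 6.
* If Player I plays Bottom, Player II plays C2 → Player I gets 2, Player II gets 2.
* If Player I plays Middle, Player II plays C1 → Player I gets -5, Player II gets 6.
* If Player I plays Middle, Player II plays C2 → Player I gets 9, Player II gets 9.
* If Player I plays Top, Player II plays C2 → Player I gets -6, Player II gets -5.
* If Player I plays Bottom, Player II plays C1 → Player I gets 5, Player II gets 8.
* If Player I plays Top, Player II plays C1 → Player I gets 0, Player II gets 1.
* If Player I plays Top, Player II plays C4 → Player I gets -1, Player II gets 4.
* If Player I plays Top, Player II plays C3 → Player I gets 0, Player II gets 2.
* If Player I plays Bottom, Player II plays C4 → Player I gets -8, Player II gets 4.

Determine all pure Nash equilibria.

Pure-strategy Nash equilibria: (Top, C4), (Middle, C2), (Bottom, C1)

(Top, C1): Player I can switch to Bottom (0 → 5). Not NE.
(Top, C2): Player I can switch to Middle (-6 → 9). Not NE.
(Top, C3): Player I can switch to Middle (0 → 2). Not NE.
(Top, C4): Player I gets -1, best alternative -2; Player II gets 4, best alternative 2. No profitable deviation — NE.
(Middle, C1): Player I can switch to Top (-5 → 0). Not NE.
(Middle, C2): Player I gets 9, best alternative 2; Player II gets 9, best alternative 6. No profitable deviation — NE.
(Middle, C3): Player I can switch to Bottom (2 → 6). Not NE.
(Middle, C4): Player I can switch to Top (-2 → -1). Not NE.
(Bottom, C1): Player I gets 5, best alternative 0; Player II gets 8, best alternative 6. No profitable deviation — NE.
(Bottom, C2): Player I can switch to Middle (2 → 9). Not NE.
(Bottom, C3): Player II can switch to C1 (6 → 8). Not NE.
(Bottom, C4): Player I can switch to Top (-8 → -1). Not NE.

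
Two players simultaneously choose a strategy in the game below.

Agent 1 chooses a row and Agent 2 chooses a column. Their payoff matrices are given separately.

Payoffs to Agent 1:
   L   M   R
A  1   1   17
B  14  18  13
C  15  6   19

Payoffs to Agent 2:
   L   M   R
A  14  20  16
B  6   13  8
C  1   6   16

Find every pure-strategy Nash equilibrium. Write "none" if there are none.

For each player, find the best response to each opponent profile; mutual best responses are the pure NE.
Agent 1 against L: payoffs 1, 14, 15 → best response C.
Agent 1 against M: payoffs 1, 18, 6 → best response B.
Agent 1 against R: payoffs 17, 13, 19 → best response C.
Agent 2 against A: payoffs 14, 20, 16 → best response M.
Agent 2 against B: payoffs 6, 13, 8 → best response M.
Agent 2 against C: payoffs 1, 6, 16 → best response R.
Mutual best responses: (B, M); (C, R).

(B, M); (C, R)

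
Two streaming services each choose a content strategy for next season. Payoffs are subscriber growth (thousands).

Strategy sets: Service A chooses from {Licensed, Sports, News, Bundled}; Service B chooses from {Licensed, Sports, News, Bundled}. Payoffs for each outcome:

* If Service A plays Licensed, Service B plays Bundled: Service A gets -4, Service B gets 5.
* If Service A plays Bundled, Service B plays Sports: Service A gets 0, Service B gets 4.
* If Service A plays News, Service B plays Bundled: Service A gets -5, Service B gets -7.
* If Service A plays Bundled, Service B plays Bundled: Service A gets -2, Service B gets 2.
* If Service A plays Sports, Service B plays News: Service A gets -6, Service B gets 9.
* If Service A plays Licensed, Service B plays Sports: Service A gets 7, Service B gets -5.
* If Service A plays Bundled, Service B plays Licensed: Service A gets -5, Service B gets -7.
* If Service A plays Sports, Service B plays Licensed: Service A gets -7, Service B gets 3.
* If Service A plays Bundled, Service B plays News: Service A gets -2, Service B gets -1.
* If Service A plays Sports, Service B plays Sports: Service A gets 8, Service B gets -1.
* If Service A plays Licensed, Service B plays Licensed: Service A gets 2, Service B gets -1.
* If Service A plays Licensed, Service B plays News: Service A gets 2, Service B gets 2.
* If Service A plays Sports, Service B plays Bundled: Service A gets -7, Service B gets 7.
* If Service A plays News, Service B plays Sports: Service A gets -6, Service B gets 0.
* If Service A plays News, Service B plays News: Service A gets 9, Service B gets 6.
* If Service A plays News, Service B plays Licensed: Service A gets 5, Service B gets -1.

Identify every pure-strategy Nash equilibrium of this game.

Pure NE: (News, News)

Service A against Licensed: payoffs 2, -7, 5, -5 → best response News.
Service A against Sports: payoffs 7, 8, -6, 0 → best response Sports.
Service A against News: payoffs 2, -6, 9, -2 → best response News.
Service A against Bundled: payoffs -4, -7, -5, -2 → best response Bundled.
Service B against Licensed: payoffs -1, -5, 2, 5 → best response Bundled.
Service B against Sports: payoffs 3, -1, 9, 7 → best response News.
Service B against News: payoffs -1, 0, 6, -7 → best response News.
Service B against Bundled: payoffs -7, 4, -1, 2 → best response Sports.
Mutual best responses: (News, News).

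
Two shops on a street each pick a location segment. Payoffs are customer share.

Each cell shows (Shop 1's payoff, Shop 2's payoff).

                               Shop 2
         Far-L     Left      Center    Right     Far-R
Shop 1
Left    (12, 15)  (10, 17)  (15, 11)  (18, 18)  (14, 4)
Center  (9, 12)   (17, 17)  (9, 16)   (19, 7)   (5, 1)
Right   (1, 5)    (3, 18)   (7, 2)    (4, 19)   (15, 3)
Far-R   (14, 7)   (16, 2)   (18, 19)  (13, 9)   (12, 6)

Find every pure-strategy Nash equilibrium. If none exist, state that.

Shop 1 against Far-L: payoffs 12, 9, 1, 14 → best response Far-R.
Shop 1 against Left: payoffs 10, 17, 3, 16 → best response Center.
Shop 1 against Center: payoffs 15, 9, 7, 18 → best response Far-R.
Shop 1 against Right: payoffs 18, 19, 4, 13 → best response Center.
Shop 1 against Far-R: payoffs 14, 5, 15, 12 → best response Right.
Shop 2 against Left: payoffs 15, 17, 11, 18, 4 → best response Right.
Shop 2 against Center: payoffs 12, 17, 16, 7, 1 → best response Left.
Shop 2 against Right: payoffs 5, 18, 2, 19, 3 → best response Right.
Shop 2 against Far-R: payoffs 7, 2, 19, 9, 6 → best response Center.
Mutual best responses: (Center, Left); (Far-R, Center).

(Center, Left); (Far-R, Center)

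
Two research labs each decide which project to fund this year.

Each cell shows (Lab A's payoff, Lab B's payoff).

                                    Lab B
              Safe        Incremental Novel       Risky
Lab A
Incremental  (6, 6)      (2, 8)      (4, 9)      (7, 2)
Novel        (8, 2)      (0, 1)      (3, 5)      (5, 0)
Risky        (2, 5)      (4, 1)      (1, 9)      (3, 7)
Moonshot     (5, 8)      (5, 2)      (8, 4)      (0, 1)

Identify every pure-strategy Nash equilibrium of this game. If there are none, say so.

Lab A against Safe: payoffs 6, 8, 2, 5 → best response Novel.
Lab A against Incremental: payoffs 2, 0, 4, 5 → best response Moonshot.
Lab A against Novel: payoffs 4, 3, 1, 8 → best response Moonshot.
Lab A against Risky: payoffs 7, 5, 3, 0 → best response Incremental.
Lab B against Incremental: payoffs 6, 8, 9, 2 → best response Novel.
Lab B against Novel: payoffs 2, 1, 5, 0 → best response Novel.
Lab B against Risky: payoffs 5, 1, 9, 7 → best response Novel.
Lab B against Moonshot: payoffs 8, 2, 4, 1 → best response Safe.
No profile is a mutual best response for all players.

none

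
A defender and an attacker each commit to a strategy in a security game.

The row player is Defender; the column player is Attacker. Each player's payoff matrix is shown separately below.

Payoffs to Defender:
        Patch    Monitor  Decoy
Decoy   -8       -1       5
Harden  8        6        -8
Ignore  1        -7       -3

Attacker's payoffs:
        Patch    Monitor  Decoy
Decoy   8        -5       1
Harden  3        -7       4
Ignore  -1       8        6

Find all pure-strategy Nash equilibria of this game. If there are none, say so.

none

Defender against Patch: payoffs -8, 8, 1 → best response Harden.
Defender against Monitor: payoffs -1, 6, -7 → best response Harden.
Defender against Decoy: payoffs 5, -8, -3 → best response Decoy.
Attacker against Decoy: payoffs 8, -5, 1 → best response Patch.
Attacker against Harden: payoffs 3, -7, 4 → best response Decoy.
Attacker against Ignore: payoffs -1, 8, 6 → best response Monitor.
No profile is a mutual best response for all players.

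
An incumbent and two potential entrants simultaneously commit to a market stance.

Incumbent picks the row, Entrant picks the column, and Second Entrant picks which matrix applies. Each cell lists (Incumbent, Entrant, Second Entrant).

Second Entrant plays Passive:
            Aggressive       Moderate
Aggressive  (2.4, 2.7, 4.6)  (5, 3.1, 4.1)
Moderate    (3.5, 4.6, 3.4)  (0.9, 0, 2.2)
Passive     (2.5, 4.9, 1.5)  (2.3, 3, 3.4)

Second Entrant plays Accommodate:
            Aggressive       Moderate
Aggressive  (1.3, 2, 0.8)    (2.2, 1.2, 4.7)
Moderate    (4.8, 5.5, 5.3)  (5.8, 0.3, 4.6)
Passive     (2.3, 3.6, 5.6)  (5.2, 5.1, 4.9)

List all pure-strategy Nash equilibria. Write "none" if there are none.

Incumbent against (Aggressive, Passive): payoffs 2.4, 3.5, 2.5 → best response Moderate.
Incumbent against (Aggressive, Accommodate): payoffs 1.3, 4.8, 2.3 → best response Moderate.
Incumbent against (Moderate, Passive): payoffs 5, 0.9, 2.3 → best response Aggressive.
Incumbent against (Moderate, Accommodate): payoffs 2.2, 5.8, 5.2 → best response Moderate.
Entrant against (Aggressive, Passive): payoffs 2.7, 3.1 → best response Moderate.
Entrant against (Aggressive, Accommodate): payoffs 2, 1.2 → best response Aggressive.
Entrant against (Moderate, Passive): payoffs 4.6, 0 → best response Aggressive.
Entrant against (Moderate, Accommodate): payoffs 5.5, 0.3 → best response Aggressive.
Entrant against (Passive, Passive): payoffs 4.9, 3 → best response Aggressive.
Entrant against (Passive, Accommodate): payoffs 3.6, 5.1 → best response Moderate.
Second Entrant against (Aggressive, Aggressive): payoffs 4.6, 0.8 → best response Passive.
Second Entrant against (Aggressive, Moderate): payoffs 4.1, 4.7 → best response Accommodate.
Second Entrant against (Moderate, Aggressive): payoffs 3.4, 5.3 → best response Accommodate.
Second Entrant against (Moderate, Moderate): payoffs 2.2, 4.6 → best response Accommodate.
Second Entrant against (Passive, Aggressive): payoffs 1.5, 5.6 → best response Accommodate.
Second Entrant against (Passive, Moderate): payoffs 3.4, 4.9 → best response Accommodate.
Mutual best responses: (Moderate, Aggressive, Accommodate).

Pure NE: (Moderate, Aggressive, Accommodate)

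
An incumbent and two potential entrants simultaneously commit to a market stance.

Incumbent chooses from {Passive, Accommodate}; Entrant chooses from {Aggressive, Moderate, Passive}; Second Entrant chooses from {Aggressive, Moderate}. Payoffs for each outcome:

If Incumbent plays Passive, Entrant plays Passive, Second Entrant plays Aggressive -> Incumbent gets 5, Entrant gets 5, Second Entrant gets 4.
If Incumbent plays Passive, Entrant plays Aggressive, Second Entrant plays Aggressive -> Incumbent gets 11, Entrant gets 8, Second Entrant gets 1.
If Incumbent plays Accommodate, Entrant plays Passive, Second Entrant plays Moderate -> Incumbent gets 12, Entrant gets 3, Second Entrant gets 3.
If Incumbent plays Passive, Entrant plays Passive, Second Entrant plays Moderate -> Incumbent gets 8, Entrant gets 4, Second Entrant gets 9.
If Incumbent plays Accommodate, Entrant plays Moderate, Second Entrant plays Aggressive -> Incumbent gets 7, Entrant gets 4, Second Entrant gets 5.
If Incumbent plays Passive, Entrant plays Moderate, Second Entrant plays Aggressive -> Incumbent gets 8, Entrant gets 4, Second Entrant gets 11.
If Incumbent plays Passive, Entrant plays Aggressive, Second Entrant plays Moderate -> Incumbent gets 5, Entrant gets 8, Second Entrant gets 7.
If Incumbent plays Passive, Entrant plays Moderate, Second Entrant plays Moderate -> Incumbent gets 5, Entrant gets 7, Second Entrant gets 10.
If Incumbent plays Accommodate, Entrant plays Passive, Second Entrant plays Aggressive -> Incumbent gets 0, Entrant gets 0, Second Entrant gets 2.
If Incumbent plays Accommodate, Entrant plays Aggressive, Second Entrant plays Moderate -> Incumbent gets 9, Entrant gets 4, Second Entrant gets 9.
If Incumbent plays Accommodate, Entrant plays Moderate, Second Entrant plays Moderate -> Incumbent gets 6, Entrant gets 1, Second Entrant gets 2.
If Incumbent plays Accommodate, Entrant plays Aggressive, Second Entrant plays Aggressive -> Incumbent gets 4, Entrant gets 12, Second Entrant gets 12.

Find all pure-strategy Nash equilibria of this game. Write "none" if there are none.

(Passive, Aggressive, Aggressive): Second Entrant can switch to Moderate (1 → 7). Not NE.
(Passive, Aggressive, Moderate): Incumbent can switch to Accommodate (5 → 9). Not NE.
(Passive, Moderate, Aggressive): Entrant can switch to Aggressive (4 → 8). Not NE.
(Passive, Moderate, Moderate): Incumbent can switch to Accommodate (5 → 6). Not NE.
(Passive, Passive, Aggressive): Entrant can switch to Aggressive (5 → 8). Not NE.
(Passive, Passive, Moderate): Incumbent can switch to Accommodate (8 → 12). Not NE.
(Accommodate, Aggressive, Aggressive): Incumbent can switch to Passive (4 → 11). Not NE.
(Accommodate, Aggressive, Moderate): Second Entrant can switch to Aggressive (9 → 12). Not NE.
(Accommodate, Moderate, Aggressive): Incumbent can switch to Passive (7 → 8). Not NE.
(Accommodate, Moderate, Moderate): Entrant can switch to Aggressive (1 → 4). Not NE.
(Accommodate, Passive, Aggressive): Incumbent can switch to Passive (0 → 5). Not NE.
(Accommodate, Passive, Moderate): Entrant can switch to Aggressive (3 → 4). Not NE.

No pure-strategy Nash equilibrium.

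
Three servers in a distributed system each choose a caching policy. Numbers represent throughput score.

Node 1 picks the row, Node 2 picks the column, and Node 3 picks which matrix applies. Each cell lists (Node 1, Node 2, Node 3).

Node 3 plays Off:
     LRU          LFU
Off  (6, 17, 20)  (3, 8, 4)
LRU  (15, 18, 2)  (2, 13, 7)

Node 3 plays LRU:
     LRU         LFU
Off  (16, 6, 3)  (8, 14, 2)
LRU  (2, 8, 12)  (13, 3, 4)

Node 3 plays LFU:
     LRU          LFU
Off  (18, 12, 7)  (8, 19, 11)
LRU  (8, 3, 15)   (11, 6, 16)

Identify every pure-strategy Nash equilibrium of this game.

Pure NE: (LRU, LFU, LFU)

Node 1 against (LRU, Off): payoffs 6, 15 → best response LRU.
Node 1 against (LRU, LRU): payoffs 16, 2 → best response Off.
Node 1 against (LRU, LFU): payoffs 18, 8 → best response Off.
Node 1 against (LFU, Off): payoffs 3, 2 → best response Off.
Node 1 against (LFU, LRU): payoffs 8, 13 → best response LRU.
Node 1 against (LFU, LFU): payoffs 8, 11 → best response LRU.
Node 2 against (Off, Off): payoffs 17, 8 → best response LRU.
Node 2 against (Off, LRU): payoffs 6, 14 → best response LFU.
Node 2 against (Off, LFU): payoffs 12, 19 → best response LFU.
Node 2 against (LRU, Off): payoffs 18, 13 → best response LRU.
Node 2 against (LRU, LRU): payoffs 8, 3 → best response LRU.
Node 2 against (LRU, LFU): payoffs 3, 6 → best response LFU.
Node 3 against (Off, LRU): payoffs 20, 3, 7 → best response Off.
Node 3 against (Off, LFU): payoffs 4, 2, 11 → best response LFU.
Node 3 against (LRU, LRU): payoffs 2, 12, 15 → best response LFU.
Node 3 against (LRU, LFU): payoffs 7, 4, 16 → best response LFU.
Mutual best responses: (LRU, LFU, LFU).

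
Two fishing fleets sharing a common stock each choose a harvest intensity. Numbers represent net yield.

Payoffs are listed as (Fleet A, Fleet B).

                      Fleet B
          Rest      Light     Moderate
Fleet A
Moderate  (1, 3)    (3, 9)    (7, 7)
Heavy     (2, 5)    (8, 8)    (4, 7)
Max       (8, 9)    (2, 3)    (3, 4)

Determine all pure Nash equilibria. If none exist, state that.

Pure-strategy Nash equilibria: (Heavy, Light), (Max, Rest)

Mark each player's best response to every combination of opponents' strategies; a profile where every player is best-responding is a pure Nash equilibrium.
Fleet A against Rest: payoffs 1, 2, 8 → best response Max.
Fleet A against Light: payoffs 3, 8, 2 → best response Heavy.
Fleet A against Moderate: payoffs 7, 4, 3 → best response Moderate.
Fleet B against Moderate: payoffs 3, 9, 7 → best response Light.
Fleet B against Heavy: payoffs 5, 8, 7 → best response Light.
Fleet B against Max: payoffs 9, 3, 4 → best response Rest.
Mutual best responses: (Heavy, Light); (Max, Rest).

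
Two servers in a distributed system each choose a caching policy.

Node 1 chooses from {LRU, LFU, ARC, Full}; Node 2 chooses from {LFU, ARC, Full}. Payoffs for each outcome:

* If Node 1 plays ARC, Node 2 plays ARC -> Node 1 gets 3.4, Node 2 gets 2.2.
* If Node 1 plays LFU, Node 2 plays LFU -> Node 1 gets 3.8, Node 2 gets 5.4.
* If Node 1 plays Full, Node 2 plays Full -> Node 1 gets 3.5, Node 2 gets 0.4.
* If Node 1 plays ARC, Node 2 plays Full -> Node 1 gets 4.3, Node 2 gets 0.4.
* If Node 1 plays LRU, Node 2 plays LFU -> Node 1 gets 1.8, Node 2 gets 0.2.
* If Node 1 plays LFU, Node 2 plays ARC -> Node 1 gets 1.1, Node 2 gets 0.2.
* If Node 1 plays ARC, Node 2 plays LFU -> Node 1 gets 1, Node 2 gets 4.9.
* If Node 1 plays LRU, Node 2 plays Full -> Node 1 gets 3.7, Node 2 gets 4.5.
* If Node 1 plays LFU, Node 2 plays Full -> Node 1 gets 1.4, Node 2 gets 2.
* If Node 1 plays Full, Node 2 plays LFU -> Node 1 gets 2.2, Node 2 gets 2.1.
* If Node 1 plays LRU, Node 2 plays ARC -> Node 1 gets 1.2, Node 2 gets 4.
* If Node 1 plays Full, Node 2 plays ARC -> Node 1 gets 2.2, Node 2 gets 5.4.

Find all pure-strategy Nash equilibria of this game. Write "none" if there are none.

(LFU, LFU)

(LRU, LFU): Node 1 can switch to LFU (1.8 → 3.8). Not NE.
(LRU, ARC): Node 1 can switch to ARC (1.2 → 3.4). Not NE.
(LRU, Full): Node 1 can switch to ARC (3.7 → 4.3). Not NE.
(LFU, LFU): Node 1 gets 3.8, best alternative 2.2; Node 2 gets 5.4, best alternative 2. No profitable deviation — NE.
(LFU, ARC): Node 1 can switch to LRU (1.1 → 1.2). Not NE.
(LFU, Full): Node 1 can switch to LRU (1.4 → 3.7). Not NE.
(ARC, LFU): Node 1 can switch to LRU (1 → 1.8). Not NE.
(ARC, ARC): Node 2 can switch to LFU (2.2 → 4.9). Not NE.
(ARC, Full): Node 2 can switch to LFU (0.4 → 4.9). Not NE.
(Full, LFU): Node 1 can switch to LFU (2.2 → 3.8). Not NE.
(Full, ARC): Node 1 can switch to ARC (2.2 → 3.4). Not NE.
(Full, Full): Node 1 can switch to LRU (3.5 → 3.7). Not NE.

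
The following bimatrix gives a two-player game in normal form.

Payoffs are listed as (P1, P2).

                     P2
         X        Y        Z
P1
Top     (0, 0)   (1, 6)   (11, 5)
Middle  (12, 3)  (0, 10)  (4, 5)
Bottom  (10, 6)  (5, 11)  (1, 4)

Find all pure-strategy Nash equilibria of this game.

For each strategy profile, look for a profitable unilateral deviation.
(Top, X): P1 can switch to Middle (0 → 12). Not NE.
(Top, Y): P1 can switch to Bottom (1 → 5). Not NE.
(Top, Z): P2 can switch to Y (5 → 6). Not NE.
(Middle, X): P2 can switch to Y (3 → 10). Not NE.
(Middle, Y): P1 can switch to Top (0 → 1). Not NE.
(Middle, Z): P1 can switch to Top (4 → 11). Not NE.
(Bottom, Y): P1 gets 5, best alternative 1; P2 gets 11, best alternative 6. No profitable deviation — NE.
(The remaining 2 profiles each have a profitable deviation by the same check.)

Pure NE: (Bottom, Y)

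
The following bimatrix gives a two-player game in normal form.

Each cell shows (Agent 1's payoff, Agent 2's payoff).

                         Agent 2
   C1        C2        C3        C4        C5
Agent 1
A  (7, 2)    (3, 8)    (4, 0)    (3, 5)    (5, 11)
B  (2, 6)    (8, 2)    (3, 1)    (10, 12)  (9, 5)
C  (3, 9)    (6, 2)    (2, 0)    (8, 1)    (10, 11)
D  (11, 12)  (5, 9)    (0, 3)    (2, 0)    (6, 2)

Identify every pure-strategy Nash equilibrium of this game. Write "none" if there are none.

(B, C4), (C, C5), (D, C1)

Agent 1 against C1: payoffs 7, 2, 3, 11 → best response D.
Agent 1 against C2: payoffs 3, 8, 6, 5 → best response B.
Agent 1 against C3: payoffs 4, 3, 2, 0 → best response A.
Agent 1 against C4: payoffs 3, 10, 8, 2 → best response B.
Agent 1 against C5: payoffs 5, 9, 10, 6 → best response C.
Agent 2 against A: payoffs 2, 8, 0, 5, 11 → best response C5.
Agent 2 against B: payoffs 6, 2, 1, 12, 5 → best response C4.
Agent 2 against C: payoffs 9, 2, 0, 1, 11 → best response C5.
Agent 2 against D: payoffs 12, 9, 3, 0, 2 → best response C1.
Mutual best responses: (B, C4); (C, C5); (D, C1).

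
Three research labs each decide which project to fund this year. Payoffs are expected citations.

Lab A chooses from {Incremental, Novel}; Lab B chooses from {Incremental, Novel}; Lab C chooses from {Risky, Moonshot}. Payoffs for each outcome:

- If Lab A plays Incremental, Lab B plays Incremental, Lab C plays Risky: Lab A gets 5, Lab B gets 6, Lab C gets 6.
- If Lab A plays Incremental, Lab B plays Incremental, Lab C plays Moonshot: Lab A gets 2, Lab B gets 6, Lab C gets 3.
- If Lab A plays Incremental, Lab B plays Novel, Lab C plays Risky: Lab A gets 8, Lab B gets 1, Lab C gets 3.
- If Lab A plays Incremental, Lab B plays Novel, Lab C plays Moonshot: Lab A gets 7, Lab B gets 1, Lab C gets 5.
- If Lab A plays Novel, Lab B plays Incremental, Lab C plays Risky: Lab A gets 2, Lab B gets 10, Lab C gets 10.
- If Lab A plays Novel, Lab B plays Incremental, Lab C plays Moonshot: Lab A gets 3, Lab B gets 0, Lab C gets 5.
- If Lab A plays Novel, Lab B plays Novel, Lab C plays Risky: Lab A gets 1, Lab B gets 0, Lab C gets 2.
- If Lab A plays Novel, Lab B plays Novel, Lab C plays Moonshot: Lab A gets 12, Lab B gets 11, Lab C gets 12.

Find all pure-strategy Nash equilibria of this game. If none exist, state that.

(Incremental, Incremental, Risky): Lab A gets 5, best alternative 2; Lab B gets 6, best alternative 1; Lab C gets 6, best alternative 3. No profitable deviation — NE.
(Incremental, Incremental, Moonshot): Lab A can switch to Novel (2 → 3). Not NE.
(Incremental, Novel, Risky): Lab B can switch to Incremental (1 → 6). Not NE.
(Incremental, Novel, Moonshot): Lab A can switch to Novel (7 → 12). Not NE.
(Novel, Incremental, Risky): Lab A can switch to Incremental (2 → 5). Not NE.
(Novel, Incremental, Moonshot): Lab B can switch to Novel (0 → 11). Not NE.
(Novel, Novel, Risky): Lab A can switch to Incremental (1 → 8). Not NE.
(Novel, Novel, Moonshot): Lab A gets 12, best alternative 7; Lab B gets 11, best alternative 0; Lab C gets 12, best alternative 2. No profitable deviation — NE.

Pure-strategy Nash equilibria: (Incremental, Incremental, Risky) and (Novel, Novel, Moonshot)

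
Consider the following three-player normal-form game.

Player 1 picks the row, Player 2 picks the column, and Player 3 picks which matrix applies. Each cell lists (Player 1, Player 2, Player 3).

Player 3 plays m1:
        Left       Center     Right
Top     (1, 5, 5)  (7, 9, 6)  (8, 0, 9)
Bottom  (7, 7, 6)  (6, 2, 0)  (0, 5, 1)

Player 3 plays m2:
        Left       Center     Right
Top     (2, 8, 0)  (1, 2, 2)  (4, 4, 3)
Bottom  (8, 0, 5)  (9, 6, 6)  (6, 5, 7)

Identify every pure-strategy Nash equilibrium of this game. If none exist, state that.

(Top, Left, m1): Player 1 can switch to Bottom (1 → 7). Not NE.
(Top, Left, m2): Player 1 can switch to Bottom (2 → 8). Not NE.
(Top, Center, m1): Player 1 gets 7, best alternative 6; Player 2 gets 9, best alternative 5; Player 3 gets 6, best alternative 2. No profitable deviation — NE.
(Top, Center, m2): Player 1 can switch to Bottom (1 → 9). Not NE.
(Top, Right, m1): Player 2 can switch to Left (0 → 5). Not NE.
(Top, Right, m2): Player 1 can switch to Bottom (4 → 6). Not NE.
(Bottom, Left, m1): Player 1 gets 7, best alternative 1; Player 2 gets 7, best alternative 5; Player 3 gets 6, best alternative 5. No profitable deviation — NE.
(Bottom, Left, m2): Player 2 can switch to Center (0 → 6). Not NE.
(Bottom, Center, m1): Player 1 can switch to Top (6 → 7). Not NE.
(Bottom, Center, m2): Player 1 gets 9, best alternative 1; Player 2 gets 6, best alternative 5; Player 3 gets 6, best alternative 0. No profitable deviation — NE.
(Bottom, Right, m1): Player 1 can switch to Top (0 → 8). Not NE.
(Bottom, Right, m2): Player 2 can switch to Center (5 → 6). Not NE.

The pure Nash equilibria are (Top, Center, m1), (Bottom, Left, m1), (Bottom, Center, m2).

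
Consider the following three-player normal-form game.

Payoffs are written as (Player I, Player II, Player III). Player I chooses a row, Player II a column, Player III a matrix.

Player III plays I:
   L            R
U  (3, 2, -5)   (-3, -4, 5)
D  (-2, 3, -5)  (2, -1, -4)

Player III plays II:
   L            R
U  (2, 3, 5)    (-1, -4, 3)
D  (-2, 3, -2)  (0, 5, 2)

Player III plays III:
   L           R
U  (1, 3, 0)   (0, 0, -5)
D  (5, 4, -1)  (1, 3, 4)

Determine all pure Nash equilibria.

Pure-strategy Nash equilibria: (U, L, II), (D, L, III)

Check each profile: it is a Nash equilibrium iff no player can strictly gain by switching unilaterally.
(U, L, I): Player III can switch to II (-5 → 5). Not NE.
(U, L, II): Player I gets 2, best alternative -2; Player II gets 3, best alternative -4; Player III gets 5, best alternative 0. No profitable deviation — NE.
(U, L, III): Player I can switch to D (1 → 5). Not NE.
(U, R, I): Player I can switch to D (-3 → 2). Not NE.
(U, R, II): Player I can switch to D (-1 → 0). Not NE.
(U, R, III): Player I can switch to D (0 → 1). Not NE.
(D, L, I): Player I can switch to U (-2 → 3). Not NE.
(D, L, II): Player I can switch to U (-2 → 2). Not NE.
(D, L, III): Player I gets 5, best alternative 1; Player II gets 4, best alternative 3; Player III gets -1, best alternative -2. No profitable deviation — NE.
(D, R, I): Player II can switch to L (-1 → 3). Not NE.
(The remaining 2 profiles each have a profitable deviation by the same check.)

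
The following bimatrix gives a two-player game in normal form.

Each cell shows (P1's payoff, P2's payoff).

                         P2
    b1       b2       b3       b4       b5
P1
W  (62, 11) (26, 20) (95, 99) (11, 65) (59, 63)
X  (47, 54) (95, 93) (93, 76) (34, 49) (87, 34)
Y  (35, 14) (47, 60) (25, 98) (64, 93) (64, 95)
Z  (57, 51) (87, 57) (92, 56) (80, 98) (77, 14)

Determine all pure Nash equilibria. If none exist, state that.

P1 against b1: payoffs 62, 47, 35, 57 → best response W.
P1 against b2: payoffs 26, 95, 47, 87 → best response X.
P1 against b3: payoffs 95, 93, 25, 92 → best response W.
P1 against b4: payoffs 11, 34, 64, 80 → best response Z.
P1 against b5: payoffs 59, 87, 64, 77 → best response X.
P2 against W: payoffs 11, 20, 99, 65, 63 → best response b3.
P2 against X: payoffs 54, 93, 76, 49, 34 → best response b2.
P2 against Y: payoffs 14, 60, 98, 93, 95 → best response b3.
P2 against Z: payoffs 51, 57, 56, 98, 14 → best response b4.
Mutual best responses: (W, b3); (X, b2); (Z, b4).

Pure-strategy Nash equilibria: (W, b3), (X, b2), (Z, b4)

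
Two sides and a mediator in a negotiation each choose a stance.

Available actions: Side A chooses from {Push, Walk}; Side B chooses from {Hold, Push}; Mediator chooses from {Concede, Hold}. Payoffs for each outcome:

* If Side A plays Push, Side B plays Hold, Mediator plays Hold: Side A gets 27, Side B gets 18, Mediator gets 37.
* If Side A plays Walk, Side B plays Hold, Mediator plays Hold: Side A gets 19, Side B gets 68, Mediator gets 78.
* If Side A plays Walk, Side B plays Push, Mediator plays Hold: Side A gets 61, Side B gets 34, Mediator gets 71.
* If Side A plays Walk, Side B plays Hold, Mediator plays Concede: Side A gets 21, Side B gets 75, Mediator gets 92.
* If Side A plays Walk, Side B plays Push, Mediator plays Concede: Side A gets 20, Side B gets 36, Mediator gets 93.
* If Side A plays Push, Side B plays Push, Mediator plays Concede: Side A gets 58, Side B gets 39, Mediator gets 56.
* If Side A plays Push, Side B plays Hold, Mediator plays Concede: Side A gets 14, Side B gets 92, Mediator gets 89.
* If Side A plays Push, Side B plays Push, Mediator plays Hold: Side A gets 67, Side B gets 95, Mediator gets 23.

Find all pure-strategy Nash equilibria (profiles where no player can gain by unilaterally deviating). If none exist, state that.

(Walk, Hold, Concede)

Side A against (Hold, Concede): payoffs 14, 21 → best response Walk.
Side A against (Hold, Hold): payoffs 27, 19 → best response Push.
Side A against (Push, Concede): payoffs 58, 20 → best response Push.
Side A against (Push, Hold): payoffs 67, 61 → best response Push.
Side B against (Push, Concede): payoffs 92, 39 → best response Hold.
Side B against (Push, Hold): payoffs 18, 95 → best response Push.
Side B against (Walk, Concede): payoffs 75, 36 → best response Hold.
Side B against (Walk, Hold): payoffs 68, 34 → best response Hold.
Mediator against (Push, Hold): payoffs 89, 37 → best response Concede.
Mediator against (Push, Push): payoffs 56, 23 → best response Concede.
Mediator against (Walk, Hold): payoffs 92, 78 → best response Concede.
Mediator against (Walk, Push): payoffs 93, 71 → best response Concede.
Mutual best responses: (Walk, Hold, Concede).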